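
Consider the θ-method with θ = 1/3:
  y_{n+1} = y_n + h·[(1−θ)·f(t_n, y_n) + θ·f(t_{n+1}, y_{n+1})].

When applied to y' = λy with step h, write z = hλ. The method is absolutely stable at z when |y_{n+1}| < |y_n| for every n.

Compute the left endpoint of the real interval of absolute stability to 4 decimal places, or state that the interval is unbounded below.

z* = -6.0000.

Set f=λy, z=hλ:
  y_{n+1} = y_n + z·[2/3·y_n + 1/3·y_{n+1}] ⇒ (1 − 1/3z)y_{n+1} = (1 + 2/3z)y_n
  ⇒ R(z) = (1 + 2/3z)/(1 − 1/3z).

Solve |R(x)|<1 on ℝ⁻.
x=-0.93: |R|=0.2901
R=−1: 1+2/3x = −1+1/3x ⇒ -1/3x=2 ⇒ x=2/(-1/3)=-6.0000
Confirm numerically:
  x=-5.767: |R|=0.97342 <1
  x=-5.608: |R|=0.95446 <1
  x=-4.045: |R|=0.72250 <1
  x=-6.240: |R|=1.02597 >1
  x=-6.144: |R|=1.01575 >1
  x=-6.112: |R|=1.01229 >1
So |R|<1 on (-6.0000, 0).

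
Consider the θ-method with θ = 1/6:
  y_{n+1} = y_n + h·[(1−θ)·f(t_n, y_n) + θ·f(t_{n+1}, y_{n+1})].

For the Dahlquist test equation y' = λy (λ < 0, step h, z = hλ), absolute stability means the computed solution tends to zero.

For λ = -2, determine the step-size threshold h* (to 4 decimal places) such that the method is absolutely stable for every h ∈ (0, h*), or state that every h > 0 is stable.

(-3.0000,0); λ=-2 ⇒ h* = (3)/2 = 1.5000.

With y'=λy (z=hλ):
  y_{n+1} = y_n + z·[5/6·y_n + 1/6·y_{n+1}] ⇒ (1 − 1/6z)y_{n+1} = (1 + 5/6z)y_n
  R(z) = (1 + 5/6z)/(1 − 1/6z).

Need |R(x)|<1, x<0.
x=-1.71: |R|=0.3307
R=−1: 1+5/6x = −1+1/6x ⇒ -2/3x=2 ⇒ x=2/(-2/3)=-3.0000
Confirm numerically:
  x=-2.775: |R|=0.89744 <1
  x=-2.575: |R|=0.80175 <1
  x=-2.517: |R|=0.77316 <1
  x=-2.240: |R|=0.63107 <1
  x=-3.494: |R|=1.20813 >1
  x=-3.368: |R|=1.15713 >1
  x=-3.312: |R|=1.13402 >1
Interval (-3.0000, 0).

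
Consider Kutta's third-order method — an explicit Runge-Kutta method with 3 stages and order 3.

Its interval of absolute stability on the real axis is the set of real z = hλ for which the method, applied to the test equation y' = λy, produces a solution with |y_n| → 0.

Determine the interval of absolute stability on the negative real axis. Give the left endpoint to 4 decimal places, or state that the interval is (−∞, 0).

z∈(-2.5127,0).

On y'=λy, z=hλ:
  order 3, 3-stage ⇒ R(z)=1+z+z^2/2+z^3/6
  (e.g. R(-0.74)=0.46626, |R|=0.46626)

Boundary: |R(x)|=1, x<0.
x=-0.74: |R|=0.4663
|R(-2.55)|=1.0623 |R(-2.3)|=0.6828 |R(-1.89)|=0.2292
Bisect:
  x_lo=-3.0343 |R|=2.0870  x_hi=-0.1887 |R|=0.8280
  mid=-1.61153 |R|=0.01055 →hi
  mid=-2.32292 |R|=0.71401 →hi
  mid=-2.67862 |R|=1.29431 →lo
  mid=-2.50077 |R|=0.98042 →hi
  mid=-2.58970 |R|=1.13108 →lo
  mid=-2.54524 |R|=1.05422 →lo
  mid=-2.52300 |R|=1.01695 →lo
  mid=-2.51189 |R|=0.99859 →hi
  mid=-2.51745 |R|=1.00775 →lo
  mid=-2.51467 |R|=1.00316 →lo
  ...
  [-2.51276,-2.51258] ⇒ x*=-2.5127
So |R|<1 on (-2.5127, 0).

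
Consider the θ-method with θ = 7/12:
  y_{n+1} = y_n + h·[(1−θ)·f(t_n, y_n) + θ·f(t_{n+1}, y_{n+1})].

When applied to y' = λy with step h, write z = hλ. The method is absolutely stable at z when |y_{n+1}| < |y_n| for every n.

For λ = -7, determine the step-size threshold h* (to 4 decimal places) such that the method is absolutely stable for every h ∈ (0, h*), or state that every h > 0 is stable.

Test eqn y'=λy, z=hλ:
  y_{n+1} = y_n + z·[5/12·y_n + 7/12·y_{n+1}] ⇒ (1 − 7/12z)y_{n+1} = (1 + 5/12z)y_n
  R(z) = (1 + 5/12z)/(1 − 7/12z).

Solve |R(x)|<1 on ℝ⁻.
x=-1.17: |R|=0.3046
x=-2: |R|=0.0769
x=-10: |R|=0.4634
x=-100: |R|=0.6854
θ=7/12≥1/2 ⇒ |1+5/12x|<|1−7/12x| ∀x<0 ⇒ stable on all of ℝ⁻.

(−∞, 0) — no finite endpoint. Any h>0 works for λ=-7.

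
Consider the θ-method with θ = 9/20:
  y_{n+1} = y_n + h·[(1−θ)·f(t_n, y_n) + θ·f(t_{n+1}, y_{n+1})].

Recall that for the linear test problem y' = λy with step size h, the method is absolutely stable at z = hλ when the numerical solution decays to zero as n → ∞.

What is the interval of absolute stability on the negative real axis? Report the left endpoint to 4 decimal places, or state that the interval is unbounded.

(-20.0000, 0).

Test eqn y'=λy, z=hλ:
  y_{n+1} = y_n + z·[11/20·y_n + 9/20·y_{n+1}] ⇒ (1 − 9/20z)y_{n+1} = (1 + 11/20z)y_n
  ⇒ R(z) = (1 + 11/20z)/(1 − 9/20z).

Boundary: |R(x)|=1, x<0.
x=-0.38: |R|=0.6755
R=−1: 1+11/20x = −1+9/20x ⇒ -1/10x=2 ⇒ x=2/(-1/10)=-20.0000
Confirm numerically:
  x=-19.592: |R|=0.99584 <1
  x=-16.308: |R|=0.95572 <1
  x=-8.361: |R|=0.75561 <1
  x=-20.276: |R|=1.00273 >1
  x=-20.065: |R|=1.00065 >1
  x=-20.047: |R|=1.00047 >1
So |R|<1 on (-20.0000, 0).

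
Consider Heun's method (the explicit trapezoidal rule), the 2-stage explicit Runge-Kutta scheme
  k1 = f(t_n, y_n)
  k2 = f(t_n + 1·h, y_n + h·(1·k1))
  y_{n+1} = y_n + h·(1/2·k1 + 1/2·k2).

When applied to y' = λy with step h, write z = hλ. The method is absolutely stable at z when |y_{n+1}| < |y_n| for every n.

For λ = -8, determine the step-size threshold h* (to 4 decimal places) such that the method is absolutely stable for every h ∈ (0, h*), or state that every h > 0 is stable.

With y'=λy (z=hλ):
  order 2, 2-stage ⇒ R(z)=1+z+z^2/2
  (e.g. R(-1.17)=0.51445, |R|=0.51445)

Find x<0 with |R(x)|<1.
x=-1.17: |R|=0.5144
|R(-1.78)|=0.8042 |R(-1.75)|=0.7812 |R(-0.64)|=0.5648
Bisect:
  x_lo=-2.4842 |R|=1.6014  x_hi=-0.1487 |R|=0.8624
  mid=-1.31643 |R|=0.55006 →hi
  mid=-1.90030 |R|=0.90527 →hi
  mid=-2.19224 |R|=1.21072 →lo
  mid=-2.04627 |R|=1.04734 →lo
  mid=-1.97329 |R|=0.97365 →hi
  mid=-2.00978 |R|=1.00983 →lo
  mid=-1.99153 |R|=0.99157 →hi
  mid=-2.00066 |R|=1.00066 →lo
  mid=-1.99610 |R|=0.99610 →hi
  mid=-1.99838 |R|=0.99838 →hi
  ...
  [-2.00009,-1.99994] ⇒ x*=-2.0000
Interval (-2.0000, 0).

(-2.0000,0); λ=-8 ⇒ h* = 0.2500.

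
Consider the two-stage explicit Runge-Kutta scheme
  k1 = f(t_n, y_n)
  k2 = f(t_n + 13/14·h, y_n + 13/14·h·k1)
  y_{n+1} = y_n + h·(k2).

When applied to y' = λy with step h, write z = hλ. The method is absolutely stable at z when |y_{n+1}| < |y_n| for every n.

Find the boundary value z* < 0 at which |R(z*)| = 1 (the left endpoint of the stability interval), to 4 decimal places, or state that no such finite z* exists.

Test eqn y'=λy, z=hλ:
  k1=λy_n ⇒ h·k1=z·y_n;  k2=λ(1+13/14z)y_n ⇒ h·k2=z(1+13/14z)y_n
  y_{n+1}/y_n = 1 + z(1+13/14z) = 1 + z + 13/14z²
  ⇒ R(z) = 1 + z + 13/14z².

Solve |R(x)|<1 on ℝ⁻.
x=-0.44: |R|=0.7398
R=1: x+13/14x²=0 ⇒ x=−14/13=-1.0769; min R=1−1/(4·13/14)=0.7308>−1
Confirm numerically:
  x=-0.815: |R|=0.80178 <1
  x=-0.618: |R|=0.73664 <1
  x=-0.517: |R|=0.73120 <1
  x=-0.504: |R|=0.73187 <1
  x=-1.375: |R|=1.38058 >1
  x=-1.359: |R|=1.35596 >1
  x=-1.279: |R|=1.24000 >1
Interval (-1.0769, 0).

left endpoint -1.0769.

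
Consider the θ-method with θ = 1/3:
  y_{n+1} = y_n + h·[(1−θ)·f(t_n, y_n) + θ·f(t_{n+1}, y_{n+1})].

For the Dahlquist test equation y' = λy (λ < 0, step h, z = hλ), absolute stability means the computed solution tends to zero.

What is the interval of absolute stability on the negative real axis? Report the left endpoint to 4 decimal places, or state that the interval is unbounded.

With y'=λy (z=hλ):
  y_{n+1} = y_n + z·[2/3·y_n + 1/3·y_{n+1}] ⇒ (1 − 1/3z)y_{n+1} = (1 + 2/3z)y_n
  R(z) = (1 + 2/3z)/(1 − 1/3z).

Find x<0 with |R(x)|<1.
x=-1.2: |R|=0.1429
R=−1: 1+2/3x = −1+1/3x ⇒ -1/3x=2 ⇒ x=2/(-1/3)=-6.0000
Confirm numerically:
  x=-5.412: |R|=0.93010 <1
  x=-3.683: |R|=0.65330 <1
  x=-3.399: |R|=0.59353 <1
  x=-6.554: |R|=1.05799 >1
  x=-6.550: |R|=1.05759 >1
  x=-6.133: |R|=1.01456 >1
So |R|<1 on (-6.0000, 0).

z∈(-6.0000,0).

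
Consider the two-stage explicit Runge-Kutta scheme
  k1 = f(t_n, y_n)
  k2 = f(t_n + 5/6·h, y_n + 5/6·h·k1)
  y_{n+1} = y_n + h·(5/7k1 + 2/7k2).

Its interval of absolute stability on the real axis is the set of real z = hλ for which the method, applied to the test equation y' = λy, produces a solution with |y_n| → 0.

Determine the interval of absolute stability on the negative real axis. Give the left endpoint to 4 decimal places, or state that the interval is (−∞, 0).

Set f=λy, z=hλ:
  k1=λy_n ⇒ h·k1=z·y_n;  k2=λ(1+5/6z)y_n ⇒ h·k2=z(1+5/6z)y_n
  y_{n+1}/y_n = 1 + 5/7z + 2/7z(1+5/6z) = 1 + z + 5/21z²
  ⇒ R(z) = 1 + z + 5/21z².

Need |R(x)|<1, x<0.
x=-1.68: |R|=0.0080
R=1: x+5/21x²=0 ⇒ x=−21/5=-4.2000; min R=1−1/(4·5/21)=-0.0500>−1
Confirm numerically:
  x=-3.196: |R|=0.23600 <1
  x=-3.050: |R|=0.16488 <1
  x=-2.901: |R|=0.10276 <1
  x=-2.214: |R|=0.04691 <1
  x=-4.330: |R|=1.13402 >1
  x=-4.249: |R|=1.04957 >1
Interval (-4.2000, 0).

(-4.2000, 0).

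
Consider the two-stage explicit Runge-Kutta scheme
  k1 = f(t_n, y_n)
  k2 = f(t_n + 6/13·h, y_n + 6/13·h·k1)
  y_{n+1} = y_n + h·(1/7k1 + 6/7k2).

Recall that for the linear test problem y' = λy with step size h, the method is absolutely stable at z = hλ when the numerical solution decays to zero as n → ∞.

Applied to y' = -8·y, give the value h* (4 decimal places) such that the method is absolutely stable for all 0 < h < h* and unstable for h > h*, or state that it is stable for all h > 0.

On y'=λy, z=hλ:
  k1=λy_n ⇒ h·k1=z·y_n;  k2=λ(1+6/13z)y_n ⇒ h·k2=z(1+6/13z)y_n
  y_{n+1}/y_n = 1 + 1/7z + 6/7z(1+6/13z) = 1 + z + 36/91z²
  Hence R(z) = 1 + z + 36/91z².

Need |R(x)|<1, x<0.
x=-0.8: |R|=0.4532
R=1: x+36/91x²=0 ⇒ x=−91/36=-2.5278; min R=1−1/(4·36/91)=0.3681>−1
Confirm numerically:
  x=-1.586: |R|=0.40910 <1
  x=-1.286: |R|=0.36825 <1
  x=-1.195: |R|=0.36993 <1
  x=-1.158: |R|=0.37249 <1
  x=-2.830: |R|=1.33836 >1
  x=-2.745: |R|=1.23589 >1
  x=-2.662: |R|=1.14135 >1
So |R|<1 on (-2.5278, 0).

(-2.5278,0); λ=-8 ⇒ h* = (91/36)/8 = 0.3160.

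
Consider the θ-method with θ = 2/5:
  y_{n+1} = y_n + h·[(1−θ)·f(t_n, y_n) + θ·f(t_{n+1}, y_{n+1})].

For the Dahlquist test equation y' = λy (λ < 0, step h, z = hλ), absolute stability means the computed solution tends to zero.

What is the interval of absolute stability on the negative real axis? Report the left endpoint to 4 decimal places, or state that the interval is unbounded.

z∈(-10.0000,0).

On y'=λy, z=hλ:
  y_{n+1} = y_n + z·[3/5·y_n + 2/5·y_{n+1}] ⇒ (1 − 2/5z)y_{n+1} = (1 + 3/5z)y_n
  ⇒ R(z) = (1 + 3/5z)/(1 − 2/5z).

Solve |R(x)|<1 on ℝ⁻.
x=-0.56: |R|=0.5425
R=−1: 1+3/5x = −1+2/5x ⇒ -1/5x=2 ⇒ x=2/(-1/5)=-10.0000
Confirm numerically:
  x=-5.591: |R|=0.72754 <1
  x=-4.997: |R|=0.66633 <1
  x=-4.793: |R|=0.64301 <1
  x=-10.264: |R|=1.01034 >1
  x=-10.121: |R|=1.00479 >1
Stable set (-10.0000, 0).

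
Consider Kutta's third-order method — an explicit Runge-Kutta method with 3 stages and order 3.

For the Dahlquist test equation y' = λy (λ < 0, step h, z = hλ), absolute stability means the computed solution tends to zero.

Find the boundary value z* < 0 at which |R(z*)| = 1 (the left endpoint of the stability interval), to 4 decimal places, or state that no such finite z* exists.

With y'=λy (z=hλ):
  order 3, 3-stage ⇒ R(z)=1+z+z^2/2+z^3/6
  (e.g. R(-1.64)=-0.03036, |R|=0.03036)

Need |R(x)|<1, x<0.
x=-1.64: |R|=0.0304
|R(-2.25)|=0.6172 |R(-1.92)|=0.2564
Bisect:
  x_lo=-3.0414 |R|=2.1052  x_hi=-0.3620 |R|=0.6956
  mid=-1.70170 |R|=0.07510 →hi
  mid=-2.37154 |R|=0.78245 →hi
  mid=-2.70646 |R|=1.34811 →lo
  mid=-2.53900 |R|=1.04370 →lo
  mid=-2.45527 |R|=0.90797 →hi
  mid=-2.49714 |R|=0.97452 →hi
  mid=-2.51807 |R|=1.00878 →lo
  mid=-2.50761 |R|=0.99157 →hi
  mid=-2.51284 |R|=1.00015 →lo
  mid=-2.51022 |R|=0.99586 →hi
  ...
  [-2.51284,-2.51267] ⇒ x*=-2.5127
Stable set (-2.5127, 0).

left endpoint -2.5127.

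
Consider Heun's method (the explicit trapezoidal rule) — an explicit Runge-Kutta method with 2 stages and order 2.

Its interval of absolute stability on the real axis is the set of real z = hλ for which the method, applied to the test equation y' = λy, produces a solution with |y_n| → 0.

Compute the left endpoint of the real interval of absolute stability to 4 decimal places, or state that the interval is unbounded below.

z* = -2.0000.

On y'=λy, z=hλ:
  order 2, 2-stage ⇒ R(z)=1+z+z^2/2
  (e.g. R(-1.17)=0.51445, |R|=0.51445)

Need |R(x)|<1, x<0.
x=-1.17: |R|=0.5144
|R(-1.91)|=0.9140 |R(-1.45)|=0.6013 |R(-0.83)|=0.5145
Bisect:
  x_lo=-2.6615 |R|=1.8802  x_hi=-0.1487 |R|=0.8624
  mid=-1.40506 |R|=0.58204 →hi
  mid=-2.03326 |R|=1.03381 →lo
  mid=-1.71916 |R|=0.75859 →hi
  mid=-1.87621 |R|=0.88387 →hi
  mid=-1.95473 |R|=0.95576 →hi
  mid=-1.99399 |R|=0.99401 →hi
  mid=-2.01362 |R|=1.01372 →lo
  mid=-2.00381 |R|=1.00382 →lo
  mid=-1.99890 |R|=0.99890 →hi
  ...
  [-2.00013,-1.99997] ⇒ x*=-2.0000
Interval (-2.0000, 0).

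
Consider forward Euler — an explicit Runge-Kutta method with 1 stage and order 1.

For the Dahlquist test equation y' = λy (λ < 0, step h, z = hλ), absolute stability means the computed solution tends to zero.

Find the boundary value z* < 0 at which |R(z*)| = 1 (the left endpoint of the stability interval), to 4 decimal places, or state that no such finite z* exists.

z* = -2.0000.

On y'=λy, z=hλ:
  order 1, 1-stage ⇒ R(z)=1+z
  (e.g. R(-0.54)=0.46000, |R|=0.46000)

Solve |R(x)|<1 on ℝ⁻.
x=-0.54: |R|=0.4600
|R(-2.3)|=1.3000 |R(-1.71)|=0.7100 |R(-0.95)|=0.0500
Bisect:
  x_lo=-2.7253 |R|=1.7253  x_hi=-0.0972 |R|=0.9028
  mid=-1.41127 |R|=0.41127 →hi
  mid=-2.06830 |R|=1.06830 →lo
  mid=-1.73978 |R|=0.73978 →hi
  mid=-1.90404 |R|=0.90404 →hi
  mid=-1.98617 |R|=0.98617 →hi
  mid=-2.02723 |R|=1.02723 →lo
  mid=-2.00670 |R|=1.00670 →lo
  mid=-1.99644 |R|=0.99644 →hi
  mid=-2.00157 |R|=1.00157 →lo
  ...
  [-2.00012,-1.99996] ⇒ x*=-2.0000
Stable set (-2.0000, 0).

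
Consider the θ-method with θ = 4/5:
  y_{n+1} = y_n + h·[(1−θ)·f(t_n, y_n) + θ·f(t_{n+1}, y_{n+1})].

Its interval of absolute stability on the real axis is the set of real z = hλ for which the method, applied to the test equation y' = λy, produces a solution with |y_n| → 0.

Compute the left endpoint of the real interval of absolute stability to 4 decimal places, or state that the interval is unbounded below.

On y'=λy, z=hλ:
  y_{n+1} = y_n + z·[1/5·y_n + 4/5·y_{n+1}] ⇒ (1 − 4/5z)y_{n+1} = (1 + 1/5z)y_n
  so R(z) = (1 + 1/5z)/(1 − 4/5z).

Need |R(x)|<1, x<0.
x=-1.65: |R|=0.2888
x=-2: |R|=0.2308
x=-10: |R|=0.1111
x=-100: |R|=0.2346
θ=4/5≥1/2 ⇒ |1+1/5x|<|1−4/5x| ∀x<0 ⇒ stable on all of ℝ⁻.

(−∞, 0) — no finite endpoint.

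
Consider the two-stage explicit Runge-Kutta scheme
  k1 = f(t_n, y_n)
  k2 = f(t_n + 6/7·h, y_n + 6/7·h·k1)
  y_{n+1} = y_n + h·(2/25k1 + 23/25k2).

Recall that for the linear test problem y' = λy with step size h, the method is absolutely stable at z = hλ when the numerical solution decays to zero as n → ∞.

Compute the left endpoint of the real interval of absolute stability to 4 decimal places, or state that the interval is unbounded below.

Test eqn y'=λy, z=hλ:
  k1=λy_n ⇒ h·k1=z·y_n;  k2=λ(1+6/7z)y_n ⇒ h·k2=z(1+6/7z)y_n
  y_{n+1}/y_n = 1 + 2/25z + 23/25z(1+6/7z) = 1 + z + 138/175z²
  ⇒ R(z) = 1 + z + 138/175z².

Need |R(x)|<1, x<0.
x=-1.57: |R|=1.3737
R=1: x+138/175x²=0 ⇒ x=−175/138=-1.2681; min R=1−1/(4·138/175)=0.6830>−1
Confirm numerically:
  x=-1.157: |R|=0.89862 <1
  x=-0.780: |R|=0.69977 <1
  x=-0.669: |R|=0.68393 <1
  x=-1.592: |R|=1.40661 >1
  x=-1.531: |R|=1.31738 >1
So |R|<1 on (-1.2681, 0).

left endpoint -1.2681.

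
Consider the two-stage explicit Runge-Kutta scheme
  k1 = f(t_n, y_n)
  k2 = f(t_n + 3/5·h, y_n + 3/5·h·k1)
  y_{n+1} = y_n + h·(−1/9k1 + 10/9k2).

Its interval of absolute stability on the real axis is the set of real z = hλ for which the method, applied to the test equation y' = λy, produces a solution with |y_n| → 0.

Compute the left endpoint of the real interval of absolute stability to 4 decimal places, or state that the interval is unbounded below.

left endpoint -1.5000.

With y'=λy (z=hλ):
  k1=λy_n ⇒ h·k1=z·y_n;  k2=λ(1+3/5z)y_n ⇒ h·k2=z(1+3/5z)y_n
  y_{n+1}/y_n = 1 − 1/9z + 10/9z(1+3/5z) = 1 + z + 2/3z²
  Hence R(z) = 1 + z + 2/3z².

Find x<0 with |R(x)|<1.
x=-1.49: |R|=0.9901
R=1: x+2/3x²=0 ⇒ x=−3/2=-1.5000; min R=1−1/(4·2/3)=0.6250>−1
Confirm numerically:
  x=-1.322: |R|=0.84312 <1
  x=-0.754: |R|=0.62501 <1
  x=-0.607: |R|=0.63863 <1
  x=-1.763: |R|=1.30911 >1
  x=-1.760: |R|=1.30507 >1
So |R|<1 on (-1.5000, 0).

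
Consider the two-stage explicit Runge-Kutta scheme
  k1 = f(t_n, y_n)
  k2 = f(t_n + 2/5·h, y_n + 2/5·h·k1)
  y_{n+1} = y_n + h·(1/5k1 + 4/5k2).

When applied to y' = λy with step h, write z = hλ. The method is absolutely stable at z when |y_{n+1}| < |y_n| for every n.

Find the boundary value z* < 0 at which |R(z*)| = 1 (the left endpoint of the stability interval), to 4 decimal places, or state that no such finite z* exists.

Test eqn y'=λy, z=hλ:
  k1=λy_n ⇒ h·k1=z·y_n;  k2=λ(1+2/5z)y_n ⇒ h·k2=z(1+2/5z)y_n
  y_{n+1}/y_n = 1 + 1/5z + 4/5z(1+2/5z) = 1 + z + 8/25z²
  R(z) = 1 + z + 8/25z².

Solve |R(x)|<1 on ℝ⁻.
x=-0.92: |R|=0.3508
R=1: x+8/25x²=0 ⇒ x=−25/8=-3.1250; min R=1−1/(4·8/25)=0.2188>−1
Confirm numerically:
  x=-2.581: |R|=0.55070 <1
  x=-2.018: |R|=0.28514 <1
  x=-1.281: |R|=0.24411 <1
  x=-3.525: |R|=1.45120 >1
  x=-3.332: |R|=1.22071 >1
  x=-3.270: |R|=1.15173 >1
Stable set (-3.1250, 0).

z* = -3.1250.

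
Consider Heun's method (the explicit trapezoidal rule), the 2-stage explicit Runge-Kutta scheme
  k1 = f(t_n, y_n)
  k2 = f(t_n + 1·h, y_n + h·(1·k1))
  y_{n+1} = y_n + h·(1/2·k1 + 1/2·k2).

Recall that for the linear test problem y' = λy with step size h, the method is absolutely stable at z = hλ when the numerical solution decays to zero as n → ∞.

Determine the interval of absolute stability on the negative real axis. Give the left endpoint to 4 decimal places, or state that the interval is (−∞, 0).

(-2.0000, 0).

Test eqn y'=λy, z=hλ:
  order 2, 2-stage ⇒ R(z)=1+z+z^2/2
  (e.g. R(-1.14)=0.50980, |R|=0.50980)

Boundary: |R(x)|=1, x<0.
x=-1.14: |R|=0.5098
|R(-2.04)|=1.0408 |R(-0.89)|=0.5061
Bisect:
  x_lo=-2.6274 |R|=1.8242  x_hi=-0.1490 |R|=0.8621
  mid=-1.38816 |R|=0.57534 →hi
  mid=-2.00776 |R|=1.00779 →lo
  mid=-1.69796 |R|=0.74358 →hi
  mid=-1.85286 |R|=0.86369 →hi
  mid=-1.93031 |R|=0.93274 →hi
  mid=-1.96904 |R|=0.96952 →hi
  mid=-1.98840 |R|=0.98847 →hi
  mid=-1.99808 |R|=0.99808 →hi
  mid=-2.00292 |R|=1.00293 →lo
  ...
  [-2.00005,-1.99990] ⇒ x*=-2.0000
Stable set (-2.0000, 0).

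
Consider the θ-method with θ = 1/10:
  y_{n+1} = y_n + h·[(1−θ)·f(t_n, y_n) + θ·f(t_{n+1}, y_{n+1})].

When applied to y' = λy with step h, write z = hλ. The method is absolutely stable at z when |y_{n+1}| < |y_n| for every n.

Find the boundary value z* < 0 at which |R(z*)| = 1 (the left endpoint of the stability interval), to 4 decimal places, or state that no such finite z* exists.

On y'=λy, z=hλ:
  y_{n+1} = y_n + z·[9/10·y_n + 1/10·y_{n+1}] ⇒ (1 − 1/10z)y_{n+1} = (1 + 9/10z)y_n
  so R(z) = (1 + 9/10z)/(1 − 1/10z).

Solve |R(x)|<1 on ℝ⁻.
x=-0.35: |R|=0.6618
R=−1: 1+9/10x = −1+1/10x ⇒ -4/5x=2 ⇒ x=2/(-4/5)=-2.5000
Confirm numerically:
  x=-2.004: |R|=0.66944 <1
  x=-1.894: |R|=0.59240 <1
  x=-1.702: |R|=0.45445 <1
  x=-1.640: |R|=0.40893 <1
  x=-3.013: |R|=1.31538 >1
  x=-2.989: |R|=1.30118 >1
Interval (-2.5000, 0).

z* = -2.5000.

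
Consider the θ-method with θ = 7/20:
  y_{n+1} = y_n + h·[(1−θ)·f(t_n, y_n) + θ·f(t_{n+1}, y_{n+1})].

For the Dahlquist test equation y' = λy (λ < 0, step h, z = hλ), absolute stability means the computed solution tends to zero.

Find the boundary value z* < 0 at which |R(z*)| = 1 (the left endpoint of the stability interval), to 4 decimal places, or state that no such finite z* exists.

On y'=λy, z=hλ:
  y_{n+1} = y_n + z·[13/20·y_n + 7/20·y_{n+1}] ⇒ (1 − 7/20z)y_{n+1} = (1 + 13/20z)y_n
  ⇒ R(z) = (1 + 13/20z)/(1 − 7/20z).

Find x<0 with |R(x)|<1.
x=-0.65: |R|=0.4705
R=−1: 1+13/20x = −1+7/20x ⇒ -3/10x=2 ⇒ x=2/(-3/10)=-6.6667
Confirm numerically:
  x=-4.709: |R|=0.77822 <1
  x=-4.701: |R|=0.77708 <1
  x=-4.196: |R|=0.69975 <1
  x=-7.180: |R|=1.04384 >1
  x=-7.106: |R|=1.03780 >1
  x=-6.933: |R|=1.02332 >1
Stable set (-6.6667, 0).

z* = -6.6667.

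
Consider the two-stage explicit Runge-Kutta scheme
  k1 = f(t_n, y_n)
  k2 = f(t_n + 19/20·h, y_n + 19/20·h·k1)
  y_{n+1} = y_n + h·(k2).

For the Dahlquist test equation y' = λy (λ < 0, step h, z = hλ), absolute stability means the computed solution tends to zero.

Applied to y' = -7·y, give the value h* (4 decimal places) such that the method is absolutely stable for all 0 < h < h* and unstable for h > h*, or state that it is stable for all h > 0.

(-1.0526,0); λ=-7 ⇒ h* = (20/19)/7 = 0.1504.

Test eqn y'=λy, z=hλ:
  k1=λy_n ⇒ h·k1=z·y_n;  k2=λ(1+19/20z)y_n ⇒ h·k2=z(1+19/20z)y_n
  y_{n+1}/y_n = 1 + z(1+19/20z) = 1 + z + 19/20z²
  R(z) = 1 + z + 19/20z².

Find x<0 with |R(x)|<1.
x=-0.76: |R|=0.7887
R=1: x+19/20x²=0 ⇒ x=−20/19=-1.0526; min R=1−1/(4·19/20)=0.7368>−1
Confirm numerically:
  x=-0.721: |R|=0.77285 <1
  x=-0.635: |R|=0.74806 <1
  x=-0.511: |R|=0.73706 <1
  x=-1.591: |R|=1.81372 >1
  x=-1.562: |R|=1.75585 >1
  x=-1.244: |R|=1.22616 >1
Stable set (-1.0526, 0).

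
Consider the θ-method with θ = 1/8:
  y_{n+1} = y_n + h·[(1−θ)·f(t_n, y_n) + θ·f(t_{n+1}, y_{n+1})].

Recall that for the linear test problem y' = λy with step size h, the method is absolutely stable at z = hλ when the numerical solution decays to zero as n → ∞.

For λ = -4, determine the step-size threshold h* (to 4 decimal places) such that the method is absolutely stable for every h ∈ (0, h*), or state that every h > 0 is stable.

(-2.6667,0); λ=-4 ⇒ h* = (8/3)/4 = 0.6667.

Set f=λy, z=hλ:
  y_{n+1} = y_n + z·[7/8·y_n + 1/8·y_{n+1}] ⇒ (1 − 1/8z)y_{n+1} = (1 + 7/8z)y_n
  so R(z) = (1 + 7/8z)/(1 − 1/8z).

Solve |R(x)|<1 on ℝ⁻.
x=-0.97: |R|=0.1349
R=−1: 1+7/8x = −1+1/8x ⇒ -3/4x=2 ⇒ x=2/(-3/4)=-2.6667
Confirm numerically:
  x=-2.481: |R|=0.89371 <1
  x=-1.725: |R|=0.41902 <1
  x=-1.701: |R|=0.40274 <1
  x=-3.106: |R|=1.23735 >1
  x=-3.005: |R|=1.18446 >1
  x=-2.797: |R|=1.07243 >1
Stable set (-2.6667, 0).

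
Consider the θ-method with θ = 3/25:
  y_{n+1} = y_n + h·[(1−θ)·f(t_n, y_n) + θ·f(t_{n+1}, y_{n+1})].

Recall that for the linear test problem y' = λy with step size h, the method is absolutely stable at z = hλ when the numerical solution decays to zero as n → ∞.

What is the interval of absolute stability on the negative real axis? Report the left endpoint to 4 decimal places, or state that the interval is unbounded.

Test eqn y'=λy, z=hλ:
  y_{n+1} = y_n + z·[22/25·y_n + 3/25·y_{n+1}] ⇒ (1 − 3/25z)y_{n+1} = (1 + 22/25z)y_n
  ⇒ R(z) = (1 + 22/25z)/(1 − 3/25z).

Need |R(x)|<1, x<0.
x=-0.72: |R|=0.3373
R=−1: 1+22/25x = −1+3/25x ⇒ -19/25x=2 ⇒ x=2/(-19/25)=-2.6316
Confirm numerically:
  x=-2.028: |R|=0.63106 <1
  x=-1.649: |R|=0.37660 <1
  x=-1.462: |R|=0.24379 <1
  x=-3.072: |R|=1.24456 >1
  x=-2.855: |R|=1.12647 >1
Stable set (-2.6316, 0).

(-2.6316, 0).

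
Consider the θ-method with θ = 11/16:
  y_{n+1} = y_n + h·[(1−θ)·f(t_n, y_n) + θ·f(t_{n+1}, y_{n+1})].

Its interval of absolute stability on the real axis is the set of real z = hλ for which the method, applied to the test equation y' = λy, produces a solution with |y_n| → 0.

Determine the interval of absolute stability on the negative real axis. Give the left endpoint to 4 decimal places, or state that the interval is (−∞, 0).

interval (−∞, 0).

On y'=λy, z=hλ:
  y_{n+1} = y_n + z·[5/16·y_n + 11/16·y_{n+1}] ⇒ (1 − 11/16z)y_{n+1} = (1 + 5/16z)y_n
  Hence R(z) = (1 + 5/16z)/(1 − 11/16z).

Solve |R(x)|<1 on ℝ⁻.
x=-1.71: |R|=0.2140
x=-2: |R|=0.1579
x=-10: |R|=0.2698
x=-100: |R|=0.4337
θ=11/16≥1/2 ⇒ |1+5/16x|<|1−11/16x| ∀x<0 ⇒ stable on all of ℝ⁻.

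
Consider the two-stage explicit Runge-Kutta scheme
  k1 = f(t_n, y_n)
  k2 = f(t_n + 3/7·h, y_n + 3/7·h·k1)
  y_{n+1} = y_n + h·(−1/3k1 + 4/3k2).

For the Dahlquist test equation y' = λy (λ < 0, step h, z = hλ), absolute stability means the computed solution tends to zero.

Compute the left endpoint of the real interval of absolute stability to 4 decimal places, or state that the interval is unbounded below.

left endpoint -1.7500.

With y'=λy (z=hλ):
  k1=λy_n ⇒ h·k1=z·y_n;  k2=λ(1+3/7z)y_n ⇒ h·k2=z(1+3/7z)y_n
  y_{n+1}/y_n = 1 − 1/3z + 4/3z(1+3/7z) = 1 + z + 4/7z²
  Hence R(z) = 1 + z + 4/7z².

Find x<0 with |R(x)|<1.
x=-1.5: |R|=0.7857
R=1: x+4/7x²=0 ⇒ x=−7/4=-1.7500; min R=1−1/(4·4/7)=0.5625>−1
Confirm numerically:
  x=-1.489: |R|=0.77793 <1
  x=-1.363: |R|=0.69858 <1
  x=-0.843: |R|=0.56309 <1
  x=-0.793: |R|=0.56634 <1
  x=-2.181: |R|=1.53715 >1
  x=-1.898: |R|=1.16052 >1
  x=-1.813: |R|=1.06527 >1
So |R|<1 on (-1.7500, 0).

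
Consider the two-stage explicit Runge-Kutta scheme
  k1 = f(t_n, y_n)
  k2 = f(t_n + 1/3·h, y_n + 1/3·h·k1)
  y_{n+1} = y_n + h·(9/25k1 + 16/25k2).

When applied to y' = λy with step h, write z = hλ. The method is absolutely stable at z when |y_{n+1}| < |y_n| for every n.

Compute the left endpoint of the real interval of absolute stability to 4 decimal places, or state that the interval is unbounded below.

Set f=λy, z=hλ:
  k1=λy_n ⇒ h·k1=z·y_n;  k2=λ(1+1/3z)y_n ⇒ h·k2=z(1+1/3z)y_n
  y_{n+1}/y_n = 1 + 9/25z + 16/25z(1+1/3z) = 1 + z + 16/75z²
  Hence R(z) = 1 + z + 16/75z².

Need |R(x)|<1, x<0.
x=-0.79: |R|=0.3431
R=1: x+16/75x²=0 ⇒ x=−75/16=-4.6875; min R=1−1/(4·16/75)=-0.1719>−1
Confirm numerically:
  x=-3.997: |R|=0.41122 <1
  x=-3.804: |R|=0.28302 <1
  x=-1.925: |R|=0.13447 <1
  x=-5.101: |R|=1.44998 >1
  x=-4.743: |R|=1.05616 >1
Interval (-4.6875, 0).

left endpoint -4.6875.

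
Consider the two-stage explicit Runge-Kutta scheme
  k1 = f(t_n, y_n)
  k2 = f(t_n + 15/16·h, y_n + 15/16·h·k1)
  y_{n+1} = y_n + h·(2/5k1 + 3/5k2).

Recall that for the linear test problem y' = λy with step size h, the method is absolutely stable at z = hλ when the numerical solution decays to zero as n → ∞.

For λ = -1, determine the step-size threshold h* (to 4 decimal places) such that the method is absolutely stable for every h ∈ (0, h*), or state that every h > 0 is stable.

(-1.7778,0); λ=-1 ⇒ h* = (16/9)/1 = 1.7778.

With y'=λy (z=hλ):
  k1=λy_n ⇒ h·k1=z·y_n;  k2=λ(1+15/16z)y_n ⇒ h·k2=z(1+15/16z)y_n
  y_{n+1}/y_n = 1 + 2/5z + 3/5z(1+15/16z) = 1 + z + 9/16z²
  ⇒ R(z) = 1 + z + 9/16z².

Find x<0 with |R(x)|<1.
x=-1.26: |R|=0.6330
R=1: x+9/16x²=0 ⇒ x=−16/9=-1.7778; min R=1−1/(4·9/16)=0.5556>−1
Confirm numerically:
  x=-1.429: |R|=0.71965 <1
  x=-1.234: |R|=0.62255 <1
  x=-1.224: |R|=0.61872 <1
  x=-2.272: |R|=1.63162 >1
  x=-2.072: |R|=1.34292 >1
Stable set (-1.7778, 0).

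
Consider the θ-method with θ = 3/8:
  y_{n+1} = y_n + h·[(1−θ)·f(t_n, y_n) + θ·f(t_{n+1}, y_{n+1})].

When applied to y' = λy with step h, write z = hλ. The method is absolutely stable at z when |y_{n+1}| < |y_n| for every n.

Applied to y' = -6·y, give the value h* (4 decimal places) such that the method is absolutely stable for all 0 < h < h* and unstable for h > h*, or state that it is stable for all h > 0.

(-8.0000,0); λ=-6 ⇒ h* = (8)/6 = 1.3333.

Test eqn y'=λy, z=hλ:
  y_{n+1} = y_n + z·[5/8·y_n + 3/8·y_{n+1}] ⇒ (1 − 3/8z)y_{n+1} = (1 + 5/8z)y_n
  so R(z) = (1 + 5/8z)/(1 − 3/8z).

Boundary: |R(x)|=1, x<0.
x=-0.8: |R|=0.3846
R=−1: 1+5/8x = −1+3/8x ⇒ -1/4x=2 ⇒ x=2/(-1/4)=-8.0000
Confirm numerically:
  x=-7.058: |R|=0.93542 <1
  x=-6.372: |R|=0.87992 <1
  x=-5.241: |R|=0.76740 <1
  x=-8.596: |R|=1.03528 >1
  x=-8.364: |R|=1.02200 >1
Stable set (-8.0000, 0).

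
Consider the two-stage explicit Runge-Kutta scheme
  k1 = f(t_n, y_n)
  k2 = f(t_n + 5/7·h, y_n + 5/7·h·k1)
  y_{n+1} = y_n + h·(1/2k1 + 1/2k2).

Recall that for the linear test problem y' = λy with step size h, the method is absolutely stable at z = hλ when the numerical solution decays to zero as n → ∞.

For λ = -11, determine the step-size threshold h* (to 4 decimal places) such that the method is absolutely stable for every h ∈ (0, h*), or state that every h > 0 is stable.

(-2.8000,0); λ=-11 ⇒ h* = (14/5)/11 = 0.2545.

Test eqn y'=λy, z=hλ:
  k1=λy_n ⇒ h·k1=z·y_n;  k2=λ(1+5/7z)y_n ⇒ h·k2=z(1+5/7z)y_n
  y_{n+1}/y_n = 1 + 1/2z + 1/2z(1+5/7z) = 1 + z + 5/14z²
  ⇒ R(z) = 1 + z + 5/14z².

Boundary: |R(x)|=1, x<0.
x=-1.7: |R|=0.3321
R=1: x+5/14x²=0 ⇒ x=−14/5=-2.8000; min R=1−1/(4·5/14)=0.3000>−1
Confirm numerically:
  x=-2.356: |R|=0.62641 <1
  x=-2.004: |R|=0.43029 <1
  x=-1.480: |R|=0.30229 <1
  x=-1.162: |R|=0.32023 <1
  x=-3.086: |R|=1.31521 >1
  x=-2.929: |R|=1.13494 >1
Interval (-2.8000, 0).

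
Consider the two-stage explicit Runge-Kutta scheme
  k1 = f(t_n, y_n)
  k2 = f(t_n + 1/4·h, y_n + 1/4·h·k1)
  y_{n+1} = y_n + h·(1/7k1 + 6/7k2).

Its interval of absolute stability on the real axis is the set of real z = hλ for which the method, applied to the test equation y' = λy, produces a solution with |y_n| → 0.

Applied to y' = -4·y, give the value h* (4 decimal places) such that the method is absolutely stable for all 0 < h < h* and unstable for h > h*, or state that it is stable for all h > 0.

(-4.6667,0); λ=-4 ⇒ h* = (14/3)/4 = 1.1667.

On y'=λy, z=hλ:
  k1=λy_n ⇒ h·k1=z·y_n;  k2=λ(1+1/4z)y_n ⇒ h·k2=z(1+1/4z)y_n
  y_{n+1}/y_n = 1 + 1/7z + 6/7z(1+1/4z) = 1 + z + 3/14z²
  ⇒ R(z) = 1 + z + 3/14z².

Solve |R(x)|<1 on ℝ⁻.
x=-1.73: |R|=0.0887
R=1: x+3/14x²=0 ⇒ x=−14/3=-4.6667; min R=1−1/(4·3/14)=-0.1667>−1
Confirm numerically:
  x=-3.810: |R|=0.30059 <1
  x=-3.360: |R|=0.05920 <1
  x=-2.928: |R|=0.09089 <1
  x=-2.042: |R|=0.14848 <1
  x=-5.079: |R|=1.44877 >1
  x=-4.754: |R|=1.08897 >1
Interval (-4.6667, 0).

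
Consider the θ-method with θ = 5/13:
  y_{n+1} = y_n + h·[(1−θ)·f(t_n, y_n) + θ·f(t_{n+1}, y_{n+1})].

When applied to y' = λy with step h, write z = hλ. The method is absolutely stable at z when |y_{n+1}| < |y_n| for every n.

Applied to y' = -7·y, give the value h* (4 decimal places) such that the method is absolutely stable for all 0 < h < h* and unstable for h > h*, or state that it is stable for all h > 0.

(-8.6667,0); λ=-7 ⇒ h* = (26/3)/7 = 1.2381.

Set f=λy, z=hλ:
  y_{n+1} = y_n + z·[8/13·y_n + 5/13·y_{n+1}] ⇒ (1 − 5/13z)y_{n+1} = (1 + 8/13z)y_n
  R(z) = (1 + 8/13z)/(1 − 5/13z).

Solve |R(x)|<1 on ℝ⁻.
x=-0.77: |R|=0.4059
R=−1: 1+8/13x = −1+5/13x ⇒ -3/13x=2 ⇒ x=2/(-3/13)=-8.6667
Confirm numerically:
  x=-7.179: |R|=0.90872 <1
  x=-4.321: |R|=0.62326 <1
  x=-4.287: |R|=0.61844 <1
  x=-9.016: |R|=1.01804 >1
  x=-8.688: |R|=1.00113 >1
So |R|<1 on (-8.6667, 0).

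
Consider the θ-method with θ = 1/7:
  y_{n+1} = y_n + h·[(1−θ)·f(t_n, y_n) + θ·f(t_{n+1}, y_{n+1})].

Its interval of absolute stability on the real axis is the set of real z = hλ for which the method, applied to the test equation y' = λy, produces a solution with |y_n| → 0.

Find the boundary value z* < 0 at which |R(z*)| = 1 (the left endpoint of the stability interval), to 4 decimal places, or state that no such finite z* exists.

z* = -2.8000.

Test eqn y'=λy, z=hλ:
  y_{n+1} = y_n + z·[6/7·y_n + 1/7·y_{n+1}] ⇒ (1 − 1/7z)y_{n+1} = (1 + 6/7z)y_n
  ⇒ R(z) = (1 + 6/7z)/(1 − 1/7z).

Find x<0 with |R(x)|<1.
x=-1: |R|=0.1250
R=−1: 1+6/7x = −1+1/7x ⇒ -5/7x=2 ⇒ x=2/(-5/7)=-2.8000
Confirm numerically:
  x=-2.349: |R|=0.75880 <1
  x=-2.264: |R|=0.71071 <1
  x=-1.974: |R|=0.53978 <1
  x=-1.297: |R|=0.09425 <1
  x=-3.070: |R|=1.13406 >1
  x=-3.054: |R|=1.12632 >1
  x=-2.830: |R|=1.01526 >1
Interval (-2.8000, 0).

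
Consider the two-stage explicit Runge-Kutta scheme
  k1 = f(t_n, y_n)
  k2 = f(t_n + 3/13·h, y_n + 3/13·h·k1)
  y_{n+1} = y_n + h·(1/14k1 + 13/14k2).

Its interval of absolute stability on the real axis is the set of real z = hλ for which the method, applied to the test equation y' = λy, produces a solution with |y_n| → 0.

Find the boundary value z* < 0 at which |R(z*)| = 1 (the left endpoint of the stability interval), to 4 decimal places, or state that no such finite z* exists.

z* = -4.6667.

Test eqn y'=λy, z=hλ:
  k1=λy_n ⇒ h·k1=z·y_n;  k2=λ(1+3/13z)y_n ⇒ h·k2=z(1+3/13z)y_n
  y_{n+1}/y_n = 1 + 1/14z + 13/14z(1+3/13z) = 1 + z + 3/14z²
  so R(z) = 1 + z + 3/14z².

Find x<0 with |R(x)|<1.
x=-1.26: |R|=0.0802
R=1: x+3/14x²=0 ⇒ x=−14/3=-4.6667; min R=1−1/(4·3/14)=-0.1667>−1
Confirm numerically:
  x=-4.050: |R|=0.46482 <1
  x=-4.003: |R|=0.43072 <1
  x=-3.698: |R|=0.23240 <1
  x=-2.691: |R|=0.13925 <1
  x=-5.217: |R|=1.61523 >1
  x=-5.193: |R|=1.58570 >1
  x=-5.050: |R|=1.41482 >1
Stable set (-4.6667, 0).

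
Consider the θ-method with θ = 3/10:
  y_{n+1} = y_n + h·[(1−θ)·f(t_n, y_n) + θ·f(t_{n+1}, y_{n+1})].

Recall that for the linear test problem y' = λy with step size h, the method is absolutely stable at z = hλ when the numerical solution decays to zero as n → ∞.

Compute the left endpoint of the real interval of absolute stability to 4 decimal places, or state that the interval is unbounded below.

On y'=λy, z=hλ:
  y_{n+1} = y_n + z·[7/10·y_n + 3/10·y_{n+1}] ⇒ (1 − 3/10z)y_{n+1} = (1 + 7/10z)y_n
  R(z) = (1 + 7/10z)/(1 − 3/10z).

Find x<0 with |R(x)|<1.
x=-0.86: |R|=0.3164
R=−1: 1+7/10x = −1+3/10x ⇒ -2/5x=2 ⇒ x=2/(-2/5)=-5.0000
Confirm numerically:
  x=-4.865: |R|=0.97804 <1
  x=-3.351: |R|=0.67107 <1
  x=-2.472: |R|=0.41938 <1
  x=-5.574: |R|=1.08592 >1
  x=-5.229: |R|=1.03566 >1
So |R|<1 on (-5.0000, 0).

left endpoint -5.0000.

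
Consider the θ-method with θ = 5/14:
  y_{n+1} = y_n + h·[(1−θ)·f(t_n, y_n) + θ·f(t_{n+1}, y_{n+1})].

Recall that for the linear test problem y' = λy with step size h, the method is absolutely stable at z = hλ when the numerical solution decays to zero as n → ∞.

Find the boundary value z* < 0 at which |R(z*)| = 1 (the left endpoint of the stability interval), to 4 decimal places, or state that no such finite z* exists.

left endpoint -7.0000.

Test eqn y'=λy, z=hλ:
  y_{n+1} = y_n + z·[9/14·y_n + 5/14·y_{n+1}] ⇒ (1 − 5/14z)y_{n+1} = (1 + 9/14z)y_n
  ⇒ R(z) = (1 + 9/14z)/(1 − 5/14z).

Need |R(x)|<1, x<0.
x=-1.4: |R|=0.0667
R=−1: 1+9/14x = −1+5/14x ⇒ -2/7x=2 ⇒ x=2/(-2/7)=-7.0000
Confirm numerically:
  x=-5.990: |R|=0.90808 <1
  x=-5.951: |R|=0.90410 <1
  x=-4.161: |R|=0.67373 <1
  x=-3.981: |R|=0.64383 <1
  x=-7.460: |R|=1.03587 >1
  x=-7.170: |R|=1.01364 >1
Interval (-7.0000, 0).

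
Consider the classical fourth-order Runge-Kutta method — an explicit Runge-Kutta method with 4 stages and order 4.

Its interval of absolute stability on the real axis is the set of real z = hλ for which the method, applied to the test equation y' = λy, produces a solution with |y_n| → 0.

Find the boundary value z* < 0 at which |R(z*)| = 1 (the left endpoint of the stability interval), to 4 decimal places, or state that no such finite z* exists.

z* = -2.7853.

Test eqn y'=λy, z=hλ:
  order 4, 4-stage ⇒ R(z)=1+z+z^2/2+z^3/6+z^4/24
  (e.g. R(-0.91)=0.40703, |R|=0.40703)

Solve |R(x)|<1 on ℝ⁻.
x=-0.91: |R|=0.4070
|R(-3.12)|=1.6336 |R(-1.83)|=0.2903 |R(-0.58)|=0.5604
Bisect:
  x_lo=-3.2226 |R|=1.8858  x_hi=-0.1499 |R|=0.8608
  mid=-1.68623 |R|=0.27322 →hi
  mid=-2.45439 |R|=0.60545 →hi
  mid=-2.83848 |R|=1.08319 →lo
  mid=-2.64644 |R|=0.81005 →hi
  mid=-2.74246 |R|=0.93731 →hi
  mid=-2.79047 |R|=1.00783 →lo
  mid=-2.76646 |R|=0.97198 →hi
  mid=-2.77846 |R|=0.98975 →hi
  mid=-2.78446 |R|=0.99875 →hi
  mid=-2.78747 |R|=1.00328 →lo
  ...
  [-2.78540,-2.78521] ⇒ x*=-2.7853
Stable set (-2.7853, 0).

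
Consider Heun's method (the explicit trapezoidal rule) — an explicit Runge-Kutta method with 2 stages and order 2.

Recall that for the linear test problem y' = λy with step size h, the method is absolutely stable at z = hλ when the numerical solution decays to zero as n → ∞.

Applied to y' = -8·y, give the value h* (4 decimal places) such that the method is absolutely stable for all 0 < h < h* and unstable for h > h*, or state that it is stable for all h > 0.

With y'=λy (z=hλ):
  order 2, 2-stage ⇒ R(z)=1+z+z^2/2
  (e.g. R(-0.55)=0.60125, |R|=0.60125)

Find x<0 with |R(x)|<1.
x=-0.55: |R|=0.6013
|R(-2.17)|=1.1845 |R(-1.39)|=0.5760 |R(-0.7)|=0.5450
Bisect:
  x_lo=-2.3783 |R|=1.4499  x_hi=-0.2550 |R|=0.7775
  mid=-1.31668 |R|=0.55014 →hi
  mid=-1.84749 |R|=0.85912 →hi
  mid=-2.11289 |R|=1.11927 →lo
  mid=-1.98019 |R|=0.98039 →hi
  mid=-2.04654 |R|=1.04763 →lo
  mid=-2.01337 |R|=1.01346 →lo
  mid=-1.99678 |R|=0.99678 →hi
  mid=-2.00507 |R|=1.00509 →lo
  ...
  [-2.00002,-1.99989] ⇒ x*=-2.0000
So |R|<1 on (-2.0000, 0).

(-2.0000,0); λ=-8 ⇒ h* = 0.2500.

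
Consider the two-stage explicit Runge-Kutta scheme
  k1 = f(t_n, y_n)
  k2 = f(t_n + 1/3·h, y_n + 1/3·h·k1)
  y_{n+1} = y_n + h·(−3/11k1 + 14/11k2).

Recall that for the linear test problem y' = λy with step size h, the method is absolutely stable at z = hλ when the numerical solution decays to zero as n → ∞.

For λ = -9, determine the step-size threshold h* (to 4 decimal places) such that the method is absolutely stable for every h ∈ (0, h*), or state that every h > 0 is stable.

On y'=λy, z=hλ:
  k1=λy_n ⇒ h·k1=z·y_n;  k2=λ(1+1/3z)y_n ⇒ h·k2=z(1+1/3z)y_n
  y_{n+1}/y_n = 1 − 3/11z + 14/11z(1+1/3z) = 1 + z + 14/33z²
  so R(z) = 1 + z + 14/33z².

Solve |R(x)|<1 on ℝ⁻.
x=-0.54: |R|=0.5837
R=1: x+14/33x²=0 ⇒ x=−33/14=-2.3571; min R=1−1/(4·14/33)=0.4107>−1
Confirm numerically:
  x=-1.471: |R|=0.44699 <1
  x=-1.403: |R|=0.43208 <1
  x=-1.195: |R|=0.41083 <1
  x=-2.652: |R|=1.33174 >1
  x=-2.584: |R|=1.24869 >1
So |R|<1 on (-2.3571, 0).

(-2.3571,0); λ=-9 ⇒ h* = (33/14)/9 = 0.2619.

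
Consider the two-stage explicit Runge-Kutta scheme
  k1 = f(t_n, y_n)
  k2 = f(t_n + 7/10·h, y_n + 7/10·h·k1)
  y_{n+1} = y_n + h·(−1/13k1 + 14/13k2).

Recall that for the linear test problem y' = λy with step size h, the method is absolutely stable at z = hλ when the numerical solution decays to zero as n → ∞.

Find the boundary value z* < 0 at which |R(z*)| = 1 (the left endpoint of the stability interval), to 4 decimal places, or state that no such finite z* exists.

On y'=λy, z=hλ:
  k1=λy_n ⇒ h·k1=z·y_n;  k2=λ(1+7/10z)y_n ⇒ h·k2=z(1+7/10z)y_n
  y_{n+1}/y_n = 1 − 1/13z + 14/13z(1+7/10z) = 1 + z + 49/65z²
  Hence R(z) = 1 + z + 49/65z².

Find x<0 with |R(x)|<1.
x=-1.55: |R|=1.2611
R=1: x+49/65x²=0 ⇒ x=−65/49=-1.3265; min R=1−1/(4·49/65)=0.6684>−1
Confirm numerically:
  x=-1.085: |R|=0.80245 <1
  x=-1.000: |R|=0.75385 <1
  x=-0.953: |R|=0.73165 <1
  x=-0.797: |R|=0.68185 <1
  x=-1.840: |R|=1.71222 >1
  x=-1.717: |R|=1.50541 >1
  x=-1.660: |R|=1.41730 >1
Interval (-1.3265, 0).

z* = -1.3265.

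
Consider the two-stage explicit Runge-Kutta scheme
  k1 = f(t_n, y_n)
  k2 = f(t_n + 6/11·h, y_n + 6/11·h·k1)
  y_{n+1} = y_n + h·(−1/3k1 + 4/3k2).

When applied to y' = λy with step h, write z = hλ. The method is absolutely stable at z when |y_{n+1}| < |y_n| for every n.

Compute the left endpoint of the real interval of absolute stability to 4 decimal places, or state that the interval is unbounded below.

left endpoint -1.3750.

Set f=λy, z=hλ:
  k1=λy_n ⇒ h·k1=z·y_n;  k2=λ(1+6/11z)y_n ⇒ h·k2=z(1+6/11z)y_n
  y_{n+1}/y_n = 1 − 1/3z + 4/3z(1+6/11z) = 1 + z + 8/11z²
  so R(z) = 1 + z + 8/11z².

Find x<0 with |R(x)|<1.
x=-0.42: |R|=0.7083
R=1: x+8/11x²=0 ⇒ x=−11/8=-1.3750; min R=1−1/(4·8/11)=0.6562>−1
Confirm numerically:
  x=-1.056: |R|=0.75501 <1
  x=-0.690: |R|=0.65625 <1
  x=-0.600: |R|=0.66182 <1
  x=-1.898: |R|=1.72193 >1
  x=-1.801: |R|=1.55798 >1
Interval (-1.3750, 0).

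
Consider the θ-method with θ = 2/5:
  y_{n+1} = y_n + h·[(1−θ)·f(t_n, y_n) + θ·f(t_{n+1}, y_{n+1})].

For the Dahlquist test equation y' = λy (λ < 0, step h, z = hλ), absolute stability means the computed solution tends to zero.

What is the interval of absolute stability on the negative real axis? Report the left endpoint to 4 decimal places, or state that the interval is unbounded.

(-10.0000, 0).

Set f=λy, z=hλ:
  y_{n+1} = y_n + z·[3/5·y_n + 2/5·y_{n+1}] ⇒ (1 − 2/5z)y_{n+1} = (1 + 3/5z)y_n
  so R(z) = (1 + 3/5z)/(1 − 2/5z).

Need |R(x)|<1, x<0.
x=-1: |R|=0.2857
R=−1: 1+3/5x = −1+2/5x ⇒ -1/5x=2 ⇒ x=2/(-1/5)=-10.0000
Confirm numerically:
  x=-8.959: |R|=0.95458 <1
  x=-6.920: |R|=0.83652 <1
  x=-6.327: |R|=0.79195 <1
  x=-10.573: |R|=1.02192 >1
  x=-10.361: |R|=1.01403 >1
So |R|<1 on (-10.0000, 0).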